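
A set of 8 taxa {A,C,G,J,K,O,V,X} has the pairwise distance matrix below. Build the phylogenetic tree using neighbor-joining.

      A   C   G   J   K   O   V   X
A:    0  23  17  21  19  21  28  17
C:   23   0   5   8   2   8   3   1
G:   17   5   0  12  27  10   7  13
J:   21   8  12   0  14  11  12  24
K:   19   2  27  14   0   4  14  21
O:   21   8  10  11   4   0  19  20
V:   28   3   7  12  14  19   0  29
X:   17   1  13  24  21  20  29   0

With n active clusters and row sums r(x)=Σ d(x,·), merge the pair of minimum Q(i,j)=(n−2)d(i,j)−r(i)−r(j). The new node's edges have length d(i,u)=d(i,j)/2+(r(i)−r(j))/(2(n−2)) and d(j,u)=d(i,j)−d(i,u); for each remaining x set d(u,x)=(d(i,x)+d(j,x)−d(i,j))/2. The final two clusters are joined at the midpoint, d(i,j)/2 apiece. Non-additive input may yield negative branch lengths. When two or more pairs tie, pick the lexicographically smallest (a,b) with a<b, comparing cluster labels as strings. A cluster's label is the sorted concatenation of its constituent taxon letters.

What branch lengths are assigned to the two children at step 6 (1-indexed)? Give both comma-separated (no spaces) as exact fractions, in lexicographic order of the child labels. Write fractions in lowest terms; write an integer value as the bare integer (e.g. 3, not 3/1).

iteration 1: select K,O (d=4, Q=-170); attach at lengths (8/3, 4/3); label the merged cluster KO
  updated: d(A,KO)=18, d(C,KO)=3, d(G,KO)=33/2, d(J,KO)=21/2, d(KO,V)=29/2, d(KO,X)=37/2
iteration 2: select A,X (d=17, Q=-283/2); attach at lengths (213/20, 127/20); label the merged cluster AX
  updated: d(AX,C)=7/2, d(AX,G)=13/2, d(AX,J)=14, d(AX,KO)=39/4, d(AX,V)=20
iteration 3: select G,V (d=7, Q=-151/2); attach at lengths (37/16, 75/16); label the merged cluster GV
  updated: d(AX,GV)=39/4, d(C,GV)=1/2, d(GV,J)=17/2, d(GV,KO)=12
iteration 4: select GV,J (d=17/2, Q=-185/4); attach at lengths (61/24, 143/24); label the merged cluster GJV
  updated: d(AX,GJV)=61/8, d(C,GJV)=0, d(GJV,KO)=7
iteration 5: select AX,KO (d=39/4, Q=-169/8); attach at lengths (165/32, 147/32); label the merged cluster AKOX
  updated: d(AKOX,C)=-13/8, d(AKOX,GJV)=39/16
iteration 6: select AKOX,C (d=-13/8, Q=-13/16); attach at lengths (13/32, -65/32); label the merged cluster ACKOX
  updated: d(ACKOX,GJV)=65/32
iteration 7: select ACKOX,GJV (d=65/32); attach at lengths (65/64, 65/64); label the merged cluster ACGJKOVX
final tree: ((((A:213/20,X:127/20):165/32,(K:8/3,O:4/3):147/32):13/32,C:-65/32):65/64,((G:37/16,V:75/16):61/24,J:143/24):65/64)
total length: 1493/32

13/32,-65/32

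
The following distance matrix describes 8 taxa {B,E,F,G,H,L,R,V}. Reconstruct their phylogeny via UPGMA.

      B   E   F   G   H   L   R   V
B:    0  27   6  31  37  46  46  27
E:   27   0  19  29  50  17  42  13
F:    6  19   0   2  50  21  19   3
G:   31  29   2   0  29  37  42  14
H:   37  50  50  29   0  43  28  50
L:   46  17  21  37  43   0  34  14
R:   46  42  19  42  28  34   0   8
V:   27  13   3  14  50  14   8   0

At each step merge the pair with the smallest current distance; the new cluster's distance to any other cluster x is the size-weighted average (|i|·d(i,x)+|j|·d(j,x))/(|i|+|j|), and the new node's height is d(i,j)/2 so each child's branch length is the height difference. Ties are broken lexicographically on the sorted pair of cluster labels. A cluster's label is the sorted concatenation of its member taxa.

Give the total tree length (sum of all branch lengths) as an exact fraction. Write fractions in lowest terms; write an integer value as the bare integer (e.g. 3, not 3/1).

iteration 1: select F,G (d=2); attach at lengths (1, 1); label the merged cluster FG
  updated: d(B,FG)=37/2, d(E,FG)=24, d(FG,H)=79/2, d(FG,L)=29, d(FG,R)=61/2, d(FG,V)=17/2
iteration 2: select R,V (d=8); attach at lengths (4, 4); label the merged cluster RV
  updated: d(B,RV)=73/2, d(E,RV)=55/2, d(FG,RV)=39/2, d(H,RV)=39, d(L,RV)=24
iteration 3: select E,L (d=17); attach at lengths (17/2, 17/2); label the merged cluster EL
  updated: d(B,EL)=73/2, d(EL,FG)=53/2, d(EL,H)=93/2, d(EL,RV)=103/4
iteration 4: select B,FG (d=37/2); attach at lengths (37/4, 33/4); label the merged cluster BFG
  updated: d(BFG,EL)=179/6, d(BFG,H)=116/3, d(BFG,RV)=151/6
iteration 5: select BFG,RV (d=151/6); attach at lengths (10/3, 103/12); label the merged cluster BFGRV
  updated: d(BFGRV,EL)=141/5, d(BFGRV,H)=194/5
iteration 6: select BFGRV,EL (d=141/5); attach at lengths (91/60, 28/5); label the merged cluster BEFGLRV
  updated: d(BEFGLRV,H)=41
iteration 7: select BEFGLRV,H (d=41); attach at lengths (32/5, 41/2); label the merged cluster BEFGHLRV
final tree: ((((B:37/4,(F:1,G:1):33/4):10/3,(R:4,V:4):103/12):91/60,(E:17/2,L:17/2):28/5):32/5,H:41/2)
total length: 2713/30

2713/30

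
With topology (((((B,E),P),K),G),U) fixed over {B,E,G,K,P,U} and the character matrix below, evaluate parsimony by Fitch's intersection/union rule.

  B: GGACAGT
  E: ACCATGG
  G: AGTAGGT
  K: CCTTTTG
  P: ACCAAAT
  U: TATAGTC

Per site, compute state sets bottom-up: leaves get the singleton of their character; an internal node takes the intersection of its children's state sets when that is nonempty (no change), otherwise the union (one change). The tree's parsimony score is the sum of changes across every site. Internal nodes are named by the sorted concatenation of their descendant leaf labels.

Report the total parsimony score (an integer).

19

site 0, node BE: B={G} ∪ E={A} → {A,G} (+1)
site 0, node BEP: BE={A,G} ∩ P={A} → {A} (+0)
site 0, node BEKP: BEP={A} ∪ K={C} → {A,C} (+1)
site 0, node BEGKP: BEKP={A,C} ∩ G={A} → {A} (+0)
site 0, node BEGKPU: BEGKP={A} ∪ U={T} → {A,T} (+1)
site 1, node BE: B={G} ∪ E={C} → {C,G} (+1)
site 1, node BEP: BE={C,G} ∩ P={C} → {C} (+0)
site 1, node BEKP: BEP={C} ∩ K={C} → {C} (+0)
site 1, node BEGKP: BEKP={C} ∪ G={G} → {C,G} (+1)
site 1, node BEGKPU: BEGKP={C,G} ∪ U={A} → {A,C,G} (+1)
site 2, node BE: B={A} ∪ E={C} → {A,C} (+1)
site 2, node BEP: BE={A,C} ∩ P={C} → {C} (+0)
site 2, node BEKP: BEP={C} ∪ K={T} → {C,T} (+1)
site 2, node BEGKP: BEKP={C,T} ∩ G={T} → {T} (+0)
site 2, node BEGKPU: BEGKP={T} ∩ U={T} → {T} (+0)
site 3, node BE: B={C} ∪ E={A} → {A,C} (+1)
site 3, node BEP: BE={A,C} ∩ P={A} → {A} (+0)
site 3, node BEKP: BEP={A} ∪ K={T} → {A,T} (+1)
site 3, node BEGKP: BEKP={A,T} ∩ G={A} → {A} (+0)
site 3, node BEGKPU: BEGKP={A} ∩ U={A} → {A} (+0)
site 4, node BE: B={A} ∪ E={T} → {A,T} (+1)
site 4, node BEP: BE={A,T} ∩ P={A} → {A} (+0)
site 4, node BEKP: BEP={A} ∪ K={T} → {A,T} (+1)
site 4, node BEGKP: BEKP={A,T} ∪ G={G} → {A,G,T} (+1)
site 4, node BEGKPU: BEGKP={A,G,T} ∩ U={G} → {G} (+0)
site 5, node BE: B={G} ∩ E={G} → {G} (+0)
site 5, node BEP: BE={G} ∪ P={A} → {A,G} (+1)
site 5, node BEKP: BEP={A,G} ∪ K={T} → {A,G,T} (+1)
site 5, node BEGKP: BEKP={A,G,T} ∩ G={G} → {G} (+0)
site 5, node BEGKPU: BEGKP={G} ∪ U={T} → {G,T} (+1)
site 6, node BE: B={T} ∪ E={G} → {G,T} (+1)
site 6, node BEP: BE={G,T} ∩ P={T} → {T} (+0)
site 6, node BEKP: BEP={T} ∪ K={G} → {G,T} (+1)
site 6, node BEGKP: BEKP={G,T} ∩ G={T} → {T} (+0)
site 6, node BEGKPU: BEGKP={T} ∪ U={C} → {C,T} (+1)
per-site changes: [3, 3, 2, 2, 3, 3, 3]; total = 19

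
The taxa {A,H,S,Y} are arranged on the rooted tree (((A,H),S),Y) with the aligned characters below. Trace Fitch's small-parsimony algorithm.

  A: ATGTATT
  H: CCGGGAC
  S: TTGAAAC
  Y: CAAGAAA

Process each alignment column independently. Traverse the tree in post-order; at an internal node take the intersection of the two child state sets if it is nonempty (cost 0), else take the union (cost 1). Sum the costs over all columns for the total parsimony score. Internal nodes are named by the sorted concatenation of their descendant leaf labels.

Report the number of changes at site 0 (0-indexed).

AH@0: {A} ∪ {C} = {A,C} (union, +1)
AHS@0: {A,C} ∪ {T} = {A,C,T} (union, +1)
AHSY@0: {A,C,T} ∩ {C} = {C} (intersection, +0)
AH@1: {T} ∪ {C} = {C,T} (union, +1)
AHS@1: {C,T} ∩ {T} = {T} (intersection, +0)
AHSY@1: {T} ∪ {A} = {A,T} (union, +1)
AH@2: {G} ∩ {G} = {G} (intersection, +0)
AHS@2: {G} ∩ {G} = {G} (intersection, +0)
AHSY@2: {G} ∪ {A} = {A,G} (union, +1)
AH@3: {T} ∪ {G} = {G,T} (union, +1)
AHS@3: {G,T} ∪ {A} = {A,G,T} (union, +1)
AHSY@3: {A,G,T} ∩ {G} = {G} (intersection, +0)
AH@4: {A} ∪ {G} = {A,G} (union, +1)
AHS@4: {A,G} ∩ {A} = {A} (intersection, +0)
AHSY@4: {A} ∩ {A} = {A} (intersection, +0)
AH@5: {T} ∪ {A} = {A,T} (union, +1)
AHS@5: {A,T} ∩ {A} = {A} (intersection, +0)
AHSY@5: {A} ∩ {A} = {A} (intersection, +0)
AH@6: {T} ∪ {C} = {C,T} (union, +1)
AHS@6: {C,T} ∩ {C} = {C} (intersection, +0)
AHSY@6: {C} ∪ {A} = {A,C} (union, +1)
per-site changes: [2, 2, 1, 2, 1, 1, 2]; total = 11

2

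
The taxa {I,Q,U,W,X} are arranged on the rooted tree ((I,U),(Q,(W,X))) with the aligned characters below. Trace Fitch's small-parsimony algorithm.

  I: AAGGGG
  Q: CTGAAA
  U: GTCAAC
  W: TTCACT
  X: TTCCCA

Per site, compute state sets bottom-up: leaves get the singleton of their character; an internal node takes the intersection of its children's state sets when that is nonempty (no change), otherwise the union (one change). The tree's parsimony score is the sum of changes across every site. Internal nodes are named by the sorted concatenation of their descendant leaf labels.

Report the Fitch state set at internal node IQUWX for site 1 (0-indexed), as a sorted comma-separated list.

T

[col 0] IU: children I:{A}, U:{G} ∪→ {A,G}; cost 1
[col 0] WX: children W:{T}, X:{T} ∩→ {T}; cost 0
[col 0] QWX: children Q:{C}, WX:{T} ∪→ {C,T}; cost 1
[col 0] IQUWX: children IU:{A,G}, QWX:{C,T} ∪→ {A,C,G,T}; cost 1
[col 1] IU: children I:{A}, U:{T} ∪→ {A,T}; cost 1
[col 1] WX: children W:{T}, X:{T} ∩→ {T}; cost 0
[col 1] QWX: children Q:{T}, WX:{T} ∩→ {T}; cost 0
[col 1] IQUWX: children IU:{A,T}, QWX:{T} ∩→ {T}; cost 0
[col 2] IU: children I:{G}, U:{C} ∪→ {C,G}; cost 1
[col 2] WX: children W:{C}, X:{C} ∩→ {C}; cost 0
[col 2] QWX: children Q:{G}, WX:{C} ∪→ {C,G}; cost 1
[col 2] IQUWX: children IU:{C,G}, QWX:{C,G} ∩→ {C,G}; cost 0
[col 3] IU: children I:{G}, U:{A} ∪→ {A,G}; cost 1
[col 3] WX: children W:{A}, X:{C} ∪→ {A,C}; cost 1
[col 3] QWX: children Q:{A}, WX:{A,C} ∩→ {A}; cost 0
[col 3] IQUWX: children IU:{A,G}, QWX:{A} ∩→ {A}; cost 0
[col 4] IU: children I:{G}, U:{A} ∪→ {A,G}; cost 1
[col 4] WX: children W:{C}, X:{C} ∩→ {C}; cost 0
[col 4] QWX: children Q:{A}, WX:{C} ∪→ {A,C}; cost 1
[col 4] IQUWX: children IU:{A,G}, QWX:{A,C} ∩→ {A}; cost 0
[col 5] IU: children I:{G}, U:{C} ∪→ {C,G}; cost 1
[col 5] WX: children W:{T}, X:{A} ∪→ {A,T}; cost 1
[col 5] QWX: children Q:{A}, WX:{A,T} ∩→ {A}; cost 0
[col 5] IQUWX: children IU:{C,G}, QWX:{A} ∪→ {A,C,G}; cost 1
per-site changes: [3, 1, 2, 2, 2, 3]; total = 13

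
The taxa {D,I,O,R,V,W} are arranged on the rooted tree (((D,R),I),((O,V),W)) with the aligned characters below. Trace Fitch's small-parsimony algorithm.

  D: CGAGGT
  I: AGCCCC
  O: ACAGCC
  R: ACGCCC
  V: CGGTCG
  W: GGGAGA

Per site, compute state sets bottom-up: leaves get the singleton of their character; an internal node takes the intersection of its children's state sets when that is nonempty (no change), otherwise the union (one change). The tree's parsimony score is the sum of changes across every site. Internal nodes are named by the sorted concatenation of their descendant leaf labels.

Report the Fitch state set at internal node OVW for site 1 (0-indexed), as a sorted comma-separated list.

G

site 0, node DR: D={C} ∪ R={A} → {A,C} (+1)
site 0, node DIR: DR={A,C} ∩ I={A} → {A} (+0)
site 0, node OV: O={A} ∪ V={C} → {A,C} (+1)
site 0, node OVW: OV={A,C} ∪ W={G} → {A,C,G} (+1)
site 0, node DIORVW: DIR={A} ∩ OVW={A,C,G} → {A} (+0)
site 1, node DR: D={G} ∪ R={C} → {C,G} (+1)
site 1, node DIR: DR={C,G} ∩ I={G} → {G} (+0)
site 1, node OV: O={C} ∪ V={G} → {C,G} (+1)
site 1, node OVW: OV={C,G} ∩ W={G} → {G} (+0)
site 1, node DIORVW: DIR={G} ∩ OVW={G} → {G} (+0)
site 2, node DR: D={A} ∪ R={G} → {A,G} (+1)
site 2, node DIR: DR={A,G} ∪ I={C} → {A,C,G} (+1)
site 2, node OV: O={A} ∪ V={G} → {A,G} (+1)
site 2, node OVW: OV={A,G} ∩ W={G} → {G} (+0)
site 2, node DIORVW: DIR={A,C,G} ∩ OVW={G} → {G} (+0)
site 3, node DR: D={G} ∪ R={C} → {C,G} (+1)
site 3, node DIR: DR={C,G} ∩ I={C} → {C} (+0)
site 3, node OV: O={G} ∪ V={T} → {G,T} (+1)
site 3, node OVW: OV={G,T} ∪ W={A} → {A,G,T} (+1)
site 3, node DIORVW: DIR={C} ∪ OVW={A,G,T} → {A,C,G,T} (+1)
site 4, node DR: D={G} ∪ R={C} → {C,G} (+1)
site 4, node DIR: DR={C,G} ∩ I={C} → {C} (+0)
site 4, node OV: O={C} ∩ V={C} → {C} (+0)
site 4, node OVW: OV={C} ∪ W={G} → {C,G} (+1)
site 4, node DIORVW: DIR={C} ∩ OVW={C,G} → {C} (+0)
site 5, node DR: D={T} ∪ R={C} → {C,T} (+1)
site 5, node DIR: DR={C,T} ∩ I={C} → {C} (+0)
site 5, node OV: O={C} ∪ V={G} → {C,G} (+1)
site 5, node OVW: OV={C,G} ∪ W={A} → {A,C,G} (+1)
site 5, node DIORVW: DIR={C} ∩ OVW={A,C,G} → {C} (+0)
per-site changes: [3, 2, 3, 4, 2, 3]; total = 17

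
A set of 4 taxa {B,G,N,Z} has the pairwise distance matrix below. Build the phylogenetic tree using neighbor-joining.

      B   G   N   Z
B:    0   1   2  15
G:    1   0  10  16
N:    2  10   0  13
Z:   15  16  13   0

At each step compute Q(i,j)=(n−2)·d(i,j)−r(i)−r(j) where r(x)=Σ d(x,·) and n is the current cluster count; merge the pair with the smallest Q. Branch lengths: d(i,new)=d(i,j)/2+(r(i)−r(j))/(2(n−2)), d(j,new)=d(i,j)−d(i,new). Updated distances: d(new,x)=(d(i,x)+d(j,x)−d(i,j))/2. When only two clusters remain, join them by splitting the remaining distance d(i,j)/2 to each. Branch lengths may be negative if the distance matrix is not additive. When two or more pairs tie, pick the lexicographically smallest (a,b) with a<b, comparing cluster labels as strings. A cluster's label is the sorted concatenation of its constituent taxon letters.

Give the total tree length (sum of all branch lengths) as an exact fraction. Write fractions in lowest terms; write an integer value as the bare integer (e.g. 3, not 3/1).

1. join B+G (d=1, Q=-43) ⇒ BG; edges |B|=-7/4, |G|=11/4
  updated: d(BG,N)=11/2, d(BG,Z)=15
2. join BG+N (d=11/2, Q=-67/2) ⇒ BGN; edges |BG|=15/4, |N|=7/4
  updated: d(BGN,Z)=45/4
3. join BGN+Z (d=45/4) ⇒ BGNZ; edges |BGN|=45/8, |Z|=45/8
final tree: (((B:-7/4,G:11/4):15/4,N:7/4):45/8,Z:45/8)
total length: 71/4

71/4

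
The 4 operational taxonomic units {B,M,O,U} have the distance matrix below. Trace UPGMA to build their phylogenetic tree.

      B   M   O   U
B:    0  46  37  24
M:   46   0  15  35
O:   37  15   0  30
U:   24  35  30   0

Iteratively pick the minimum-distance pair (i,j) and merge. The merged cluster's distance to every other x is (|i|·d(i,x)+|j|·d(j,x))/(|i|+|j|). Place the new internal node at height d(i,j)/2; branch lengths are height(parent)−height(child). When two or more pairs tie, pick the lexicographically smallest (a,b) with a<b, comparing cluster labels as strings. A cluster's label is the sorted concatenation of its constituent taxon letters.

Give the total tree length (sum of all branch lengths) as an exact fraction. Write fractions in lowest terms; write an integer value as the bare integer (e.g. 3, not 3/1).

113/2

1. join M+O (d=15) ⇒ MO; edges |M|=15/2, |O|=15/2
  updated: d(B,MO)=83/2, d(MO,U)=65/2
2. join B+U (d=24) ⇒ BU; edges |B|=12, |U|=12
  updated: d(BU,MO)=37
3. join BU+MO (d=37) ⇒ BMOU; edges |BU|=13/2, |MO|=11
final tree: ((B:12,U:12):13/2,(M:15/2,O:15/2):11)
total length: 113/2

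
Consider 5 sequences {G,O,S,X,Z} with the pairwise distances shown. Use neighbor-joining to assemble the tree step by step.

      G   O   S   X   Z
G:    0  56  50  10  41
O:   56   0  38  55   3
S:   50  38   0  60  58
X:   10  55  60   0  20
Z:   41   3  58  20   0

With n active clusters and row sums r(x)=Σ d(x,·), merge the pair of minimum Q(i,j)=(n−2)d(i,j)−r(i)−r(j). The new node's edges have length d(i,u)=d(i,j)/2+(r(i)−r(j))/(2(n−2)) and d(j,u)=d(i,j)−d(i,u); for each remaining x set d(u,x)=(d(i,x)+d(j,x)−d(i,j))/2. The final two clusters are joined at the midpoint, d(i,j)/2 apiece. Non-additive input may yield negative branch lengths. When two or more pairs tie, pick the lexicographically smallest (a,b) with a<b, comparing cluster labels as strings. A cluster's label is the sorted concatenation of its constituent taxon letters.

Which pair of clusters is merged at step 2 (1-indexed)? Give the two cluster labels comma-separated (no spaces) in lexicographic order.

1. join G+X (d=10, Q=-272) ⇒ GX; edges |G|=7, |X|=3
  updated: d(GX,O)=101/2, d(GX,S)=50, d(GX,Z)=51/2
2. join GX+S (d=50, Q=-172) ⇒ GSX; edges |GX|=20, |S|=30
  updated: d(GSX,O)=77/4, d(GSX,Z)=67/4
3. join GSX+O (d=77/4, Q=-39) ⇒ GOSX; edges |GSX|=33/2, |O|=11/4
  updated: d(GOSX,Z)=1/4
4. join GOSX+Z (d=1/4) ⇒ GOSXZ; edges |GOSX|=1/8, |Z|=1/8
final tree: ((((G:7,X:3):20,S:30):33/2,O:11/4):1/8,Z:1/8)
total length: 159/2

GX,S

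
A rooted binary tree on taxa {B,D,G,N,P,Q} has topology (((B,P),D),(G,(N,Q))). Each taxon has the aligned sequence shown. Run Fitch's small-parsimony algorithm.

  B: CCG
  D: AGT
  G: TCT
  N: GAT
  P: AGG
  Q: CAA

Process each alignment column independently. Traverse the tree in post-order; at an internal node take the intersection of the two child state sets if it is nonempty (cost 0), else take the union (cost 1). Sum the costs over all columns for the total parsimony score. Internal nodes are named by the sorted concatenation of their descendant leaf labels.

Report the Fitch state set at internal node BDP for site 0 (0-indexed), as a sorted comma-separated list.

site 0, node BP: B={C} ∪ P={A} → {A,C} (+1)
site 0, node BDP: BP={A,C} ∩ D={A} → {A} (+0)
site 0, node NQ: N={G} ∪ Q={C} → {C,G} (+1)
site 0, node GNQ: G={T} ∪ NQ={C,G} → {C,G,T} (+1)
site 0, node BDGNPQ: BDP={A} ∪ GNQ={C,G,T} → {A,C,G,T} (+1)
site 1, node BP: B={C} ∪ P={G} → {C,G} (+1)
site 1, node BDP: BP={C,G} ∩ D={G} → {G} (+0)
site 1, node NQ: N={A} ∩ Q={A} → {A} (+0)
site 1, node GNQ: G={C} ∪ NQ={A} → {A,C} (+1)
site 1, node BDGNPQ: BDP={G} ∪ GNQ={A,C} → {A,C,G} (+1)
site 2, node BP: B={G} ∩ P={G} → {G} (+0)
site 2, node BDP: BP={G} ∪ D={T} → {G,T} (+1)
site 2, node NQ: N={T} ∪ Q={A} → {A,T} (+1)
site 2, node GNQ: G={T} ∩ NQ={A,T} → {T} (+0)
site 2, node BDGNPQ: BDP={G,T} ∩ GNQ={T} → {T} (+0)
per-site changes: [4, 3, 2]; total = 9

A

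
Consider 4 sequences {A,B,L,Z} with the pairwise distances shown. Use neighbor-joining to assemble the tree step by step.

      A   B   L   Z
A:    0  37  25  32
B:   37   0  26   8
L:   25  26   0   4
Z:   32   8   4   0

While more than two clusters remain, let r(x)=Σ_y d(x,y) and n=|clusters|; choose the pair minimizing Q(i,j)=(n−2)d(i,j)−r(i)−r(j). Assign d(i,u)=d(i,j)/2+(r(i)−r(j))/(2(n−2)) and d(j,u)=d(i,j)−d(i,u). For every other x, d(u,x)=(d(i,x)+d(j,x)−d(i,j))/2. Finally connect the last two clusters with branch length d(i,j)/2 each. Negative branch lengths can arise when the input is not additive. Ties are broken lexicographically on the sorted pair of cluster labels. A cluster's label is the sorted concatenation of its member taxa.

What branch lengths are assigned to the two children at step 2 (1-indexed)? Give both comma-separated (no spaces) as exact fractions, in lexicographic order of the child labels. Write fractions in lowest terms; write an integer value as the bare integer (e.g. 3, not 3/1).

step 1: merge (A,L) at d=25, Q=-99; branch lengths A→89/4, L→11/4; new cluster AL
  updated: d(AL,B)=19, d(AL,Z)=11/2
step 2: merge (AL,B) at d=19, Q=-65/2; branch lengths AL→33/4, B→43/4; new cluster ABL
  updated: d(ABL,Z)=-11/4
step 3: merge (ABL,Z) at d=-11/4; branch lengths ABL→-11/8, Z→-11/8; new cluster ABLZ
final tree: (((A:89/4,L:11/4):33/4,B:43/4):-11/8,Z:-11/8)
total length: 165/4

33/4,43/4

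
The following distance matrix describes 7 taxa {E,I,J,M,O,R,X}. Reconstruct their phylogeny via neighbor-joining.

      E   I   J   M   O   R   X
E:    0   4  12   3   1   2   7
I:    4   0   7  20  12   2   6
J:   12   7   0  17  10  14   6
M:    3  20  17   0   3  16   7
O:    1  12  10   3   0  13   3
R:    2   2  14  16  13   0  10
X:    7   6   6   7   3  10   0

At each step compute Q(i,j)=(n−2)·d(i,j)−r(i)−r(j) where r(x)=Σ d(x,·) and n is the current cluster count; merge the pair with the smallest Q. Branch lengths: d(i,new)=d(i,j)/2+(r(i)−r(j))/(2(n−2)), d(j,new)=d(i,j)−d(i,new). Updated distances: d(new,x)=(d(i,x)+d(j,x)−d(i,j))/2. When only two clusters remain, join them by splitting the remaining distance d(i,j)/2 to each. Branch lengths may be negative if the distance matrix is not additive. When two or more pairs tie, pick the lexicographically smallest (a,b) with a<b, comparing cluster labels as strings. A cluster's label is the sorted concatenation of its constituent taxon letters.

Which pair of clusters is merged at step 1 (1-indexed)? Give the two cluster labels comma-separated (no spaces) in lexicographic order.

I,R

1. join I+R (d=2, Q=-98) ⇒ IR; edges |I|=2/5, |R|=8/5
  updated: d(E,IR)=2, d(IR,J)=19/2, d(IR,M)=17, d(IR,O)=23/2, d(IR,X)=7
2. join E+IR (d=2, Q=-64) ⇒ EIR; edges |E|=-7/4, |IR|=15/4
  updated: d(EIR,J)=39/4, d(EIR,M)=9, d(EIR,O)=21/4, d(EIR,X)=6
3. join M+O (d=3, Q=-193/4) ⇒ MO; edges |M|=95/24, |O|=-23/24
  updated: d(EIR,MO)=45/8, d(J,MO)=12, d(MO,X)=7/2
4. join EIR+MO (d=45/8, Q=-125/4) ⇒ EIMOR; edges |EIR|=23/8, |MO|=11/4
  updated: d(EIMOR,J)=129/16, d(EIMOR,X)=31/16
5. join EIMOR+J (d=129/16, Q=-16) ⇒ EIJMOR; edges |EIMOR|=2, |J|=97/16
  updated: d(EIJMOR,X)=-1/16
6. join EIJMOR+X (d=-1/16) ⇒ EIJMORX; edges |EIJMOR|=-1/32, |X|=-1/32
final tree: ((((E:-7/4,(I:2/5,R:8/5):15/4):23/8,(M:95/24,O:-23/24):11/4):2,J:97/16):-1/32,X:-1/32)
total length: 165/8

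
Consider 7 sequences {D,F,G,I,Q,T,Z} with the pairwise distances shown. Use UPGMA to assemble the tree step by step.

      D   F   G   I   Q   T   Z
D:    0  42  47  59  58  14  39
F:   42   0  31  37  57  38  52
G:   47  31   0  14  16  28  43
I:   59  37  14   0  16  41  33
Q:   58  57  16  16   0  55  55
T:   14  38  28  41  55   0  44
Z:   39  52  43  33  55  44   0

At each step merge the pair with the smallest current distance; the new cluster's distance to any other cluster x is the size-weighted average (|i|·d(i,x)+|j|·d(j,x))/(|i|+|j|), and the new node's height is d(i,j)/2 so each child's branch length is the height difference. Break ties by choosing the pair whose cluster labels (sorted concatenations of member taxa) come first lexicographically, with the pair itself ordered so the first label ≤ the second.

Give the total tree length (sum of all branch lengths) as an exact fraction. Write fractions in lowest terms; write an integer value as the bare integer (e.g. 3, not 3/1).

step 1: merge (D,T) at d=14; branch lengths D→7, T→7; new cluster DT
  updated: d(DT,F)=40, d(DT,G)=75/2, d(DT,I)=50, d(DT,Q)=113/2, d(DT,Z)=83/2
step 2: merge (G,I) at d=14; branch lengths G→7, I→7; new cluster GI
  updated: d(DT,GI)=175/4, d(F,GI)=34, d(GI,Q)=16, d(GI,Z)=38
step 3: merge (GI,Q) at d=16; branch lengths GI→1, Q→8; new cluster GIQ
  updated: d(DT,GIQ)=48, d(F,GIQ)=125/3, d(GIQ,Z)=131/3
step 4: merge (DT,F) at d=40; branch lengths DT→13, F→20; new cluster DFT
  updated: d(DFT,GIQ)=413/9, d(DFT,Z)=45
step 5: merge (GIQ,Z) at d=131/3; branch lengths GIQ→83/6, Z→131/6; new cluster GIQZ
  updated: d(DFT,GIQZ)=137/3
step 6: merge (DFT,GIQZ) at d=137/3; branch lengths DFT→17/6, GIQZ→1; new cluster DFGIQTZ
final tree: (((D:7,T:7):13,F:20):17/6,(((G:7,I:7):1,Q:8):83/6,Z:131/6):1)
total length: 219/2

219/2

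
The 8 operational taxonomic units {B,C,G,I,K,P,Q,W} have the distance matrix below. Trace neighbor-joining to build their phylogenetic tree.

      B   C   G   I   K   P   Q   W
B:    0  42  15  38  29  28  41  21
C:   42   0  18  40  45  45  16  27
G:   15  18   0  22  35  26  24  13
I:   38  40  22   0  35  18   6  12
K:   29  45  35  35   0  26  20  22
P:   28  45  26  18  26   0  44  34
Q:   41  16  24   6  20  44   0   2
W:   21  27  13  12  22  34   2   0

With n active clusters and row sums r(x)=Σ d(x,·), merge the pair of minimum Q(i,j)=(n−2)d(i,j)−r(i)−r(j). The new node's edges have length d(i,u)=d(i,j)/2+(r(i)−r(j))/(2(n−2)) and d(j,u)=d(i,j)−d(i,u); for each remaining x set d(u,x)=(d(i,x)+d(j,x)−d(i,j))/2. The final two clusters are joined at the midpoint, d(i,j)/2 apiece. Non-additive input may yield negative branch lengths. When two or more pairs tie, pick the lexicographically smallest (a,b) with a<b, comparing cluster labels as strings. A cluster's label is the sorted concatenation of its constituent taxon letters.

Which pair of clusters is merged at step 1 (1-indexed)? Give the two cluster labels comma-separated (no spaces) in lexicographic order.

iteration 1: select C,Q (d=16, Q=-290); attach at lengths (44/3, 4/3); label the merged cluster CQ
  updated: d(B,CQ)=67/2, d(CQ,G)=13, d(CQ,I)=15, d(CQ,K)=49/2, d(CQ,P)=73/2, d(CQ,W)=13/2
iteration 2: select I,P (d=18, Q=-437/2); attach at lengths (123/20, 237/20); label the merged cluster IP
  updated: d(B,IP)=24, d(CQ,IP)=67/4, d(G,IP)=15, d(IP,K)=43/2, d(IP,W)=14
iteration 3: select B,G (d=15, Q=-307/2); attach at lengths (183/16, 57/16); label the merged cluster BG
  updated: d(BG,CQ)=63/4, d(BG,IP)=12, d(BG,K)=49/2, d(BG,W)=19/2
iteration 4: select CQ,W (d=13/2, Q=-96); attach at lengths (31/6, 4/3); label the merged cluster CQW
  updated: d(BG,CQW)=75/8, d(CQW,IP)=97/8, d(CQW,K)=20
iteration 5: select BG,CQW (d=75/8, Q=-549/8); attach at lengths (185/32, 115/32); label the merged cluster BCGQW
  updated: d(BCGQW,IP)=59/8, d(BCGQW,K)=281/16
iteration 6: select BCGQW,IP (d=59/8, Q=-743/16); attach at lengths (55/32, 181/32); label the merged cluster BCGIPQW
  updated: d(BCGIPQW,K)=507/32
iteration 7: select BCGIPQW,K (d=507/32); attach at lengths (507/64, 507/64); label the merged cluster BCGIKPQW
final tree: ((((B:183/16,G:57/16):185/32,((C:44/3,Q:4/3):31/6,W:4/3):115/32):55/32,(I:123/20,P:237/20):181/32):507/64,K:507/64)
total length: 2819/32

C,Q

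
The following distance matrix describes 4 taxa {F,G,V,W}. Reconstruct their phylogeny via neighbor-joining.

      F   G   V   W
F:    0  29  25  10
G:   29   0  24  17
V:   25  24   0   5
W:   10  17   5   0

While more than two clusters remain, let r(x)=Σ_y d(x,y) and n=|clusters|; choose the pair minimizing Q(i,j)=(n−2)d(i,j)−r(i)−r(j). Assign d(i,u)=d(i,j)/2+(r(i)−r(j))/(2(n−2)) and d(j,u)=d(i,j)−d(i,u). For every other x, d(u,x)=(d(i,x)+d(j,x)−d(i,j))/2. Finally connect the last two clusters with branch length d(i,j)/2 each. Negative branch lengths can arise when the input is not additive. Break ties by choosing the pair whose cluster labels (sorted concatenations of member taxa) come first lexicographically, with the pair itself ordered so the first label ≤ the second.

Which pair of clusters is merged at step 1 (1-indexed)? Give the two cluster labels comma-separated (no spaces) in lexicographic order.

iteration 1: select F,G (d=29, Q=-76); attach at lengths (13, 16); label the merged cluster FG
  updated: d(FG,V)=10, d(FG,W)=-1
iteration 2: select FG,V (d=10, Q=-14); attach at lengths (2, 8); label the merged cluster FGV
  updated: d(FGV,W)=-3
iteration 3: select FGV,W (d=-3); attach at lengths (-3/2, -3/2); label the merged cluster FGVW
final tree: (((F:13,G:16):2,V:8):-3/2,W:-3/2)
total length: 36

F,G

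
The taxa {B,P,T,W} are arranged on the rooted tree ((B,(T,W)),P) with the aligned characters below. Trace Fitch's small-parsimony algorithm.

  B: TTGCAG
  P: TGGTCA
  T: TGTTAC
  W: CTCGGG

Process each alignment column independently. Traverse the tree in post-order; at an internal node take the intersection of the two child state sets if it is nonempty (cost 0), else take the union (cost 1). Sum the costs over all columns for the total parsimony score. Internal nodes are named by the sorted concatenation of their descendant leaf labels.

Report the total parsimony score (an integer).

TW@0: {T} ∪ {C} = {C,T} (union, +1)
BTW@0: {T} ∩ {C,T} = {T} (intersection, +0)
BPTW@0: {T} ∩ {T} = {T} (intersection, +0)
TW@1: {G} ∪ {T} = {G,T} (union, +1)
BTW@1: {T} ∩ {G,T} = {T} (intersection, +0)
BPTW@1: {T} ∪ {G} = {G,T} (union, +1)
TW@2: {T} ∪ {C} = {C,T} (union, +1)
BTW@2: {G} ∪ {C,T} = {C,G,T} (union, +1)
BPTW@2: {C,G,T} ∩ {G} = {G} (intersection, +0)
TW@3: {T} ∪ {G} = {G,T} (union, +1)
BTW@3: {C} ∪ {G,T} = {C,G,T} (union, +1)
BPTW@3: {C,G,T} ∩ {T} = {T} (intersection, +0)
TW@4: {A} ∪ {G} = {A,G} (union, +1)
BTW@4: {A} ∩ {A,G} = {A} (intersection, +0)
BPTW@4: {A} ∪ {C} = {A,C} (union, +1)
TW@5: {C} ∪ {G} = {C,G} (union, +1)
BTW@5: {G} ∩ {C,G} = {G} (intersection, +0)
BPTW@5: {G} ∪ {A} = {A,G} (union, +1)
per-site changes: [1, 2, 2, 2, 2, 2]; total = 11

11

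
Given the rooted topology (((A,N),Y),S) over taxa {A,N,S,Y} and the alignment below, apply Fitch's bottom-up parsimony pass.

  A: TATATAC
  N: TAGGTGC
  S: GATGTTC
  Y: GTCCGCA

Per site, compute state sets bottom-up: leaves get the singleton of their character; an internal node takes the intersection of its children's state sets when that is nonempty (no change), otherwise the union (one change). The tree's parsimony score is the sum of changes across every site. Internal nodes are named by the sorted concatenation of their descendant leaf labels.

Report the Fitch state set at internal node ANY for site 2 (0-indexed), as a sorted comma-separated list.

[col 0] AN: children A:{T}, N:{T} ∩→ {T}; cost 0
[col 0] ANY: children AN:{T}, Y:{G} ∪→ {G,T}; cost 1
[col 0] ANSY: children ANY:{G,T}, S:{G} ∩→ {G}; cost 0
[col 1] AN: children A:{A}, N:{A} ∩→ {A}; cost 0
[col 1] ANY: children AN:{A}, Y:{T} ∪→ {A,T}; cost 1
[col 1] ANSY: children ANY:{A,T}, S:{A} ∩→ {A}; cost 0
[col 2] AN: children A:{T}, N:{G} ∪→ {G,T}; cost 1
[col 2] ANY: children AN:{G,T}, Y:{C} ∪→ {C,G,T}; cost 1
[col 2] ANSY: children ANY:{C,G,T}, S:{T} ∩→ {T}; cost 0
[col 3] AN: children A:{A}, N:{G} ∪→ {A,G}; cost 1
[col 3] ANY: children AN:{A,G}, Y:{C} ∪→ {A,C,G}; cost 1
[col 3] ANSY: children ANY:{A,C,G}, S:{G} ∩→ {G}; cost 0
[col 4] AN: children A:{T}, N:{T} ∩→ {T}; cost 0
[col 4] ANY: children AN:{T}, Y:{G} ∪→ {G,T}; cost 1
[col 4] ANSY: children ANY:{G,T}, S:{T} ∩→ {T}; cost 0
[col 5] AN: children A:{A}, N:{G} ∪→ {A,G}; cost 1
[col 5] ANY: children AN:{A,G}, Y:{C} ∪→ {A,C,G}; cost 1
[col 5] ANSY: children ANY:{A,C,G}, S:{T} ∪→ {A,C,G,T}; cost 1
[col 6] AN: children A:{C}, N:{C} ∩→ {C}; cost 0
[col 6] ANY: children AN:{C}, Y:{A} ∪→ {A,C}; cost 1
[col 6] ANSY: children ANY:{A,C}, S:{C} ∩→ {C}; cost 0
per-site changes: [1, 1, 2, 2, 1, 3, 1]; total = 11

C,G,T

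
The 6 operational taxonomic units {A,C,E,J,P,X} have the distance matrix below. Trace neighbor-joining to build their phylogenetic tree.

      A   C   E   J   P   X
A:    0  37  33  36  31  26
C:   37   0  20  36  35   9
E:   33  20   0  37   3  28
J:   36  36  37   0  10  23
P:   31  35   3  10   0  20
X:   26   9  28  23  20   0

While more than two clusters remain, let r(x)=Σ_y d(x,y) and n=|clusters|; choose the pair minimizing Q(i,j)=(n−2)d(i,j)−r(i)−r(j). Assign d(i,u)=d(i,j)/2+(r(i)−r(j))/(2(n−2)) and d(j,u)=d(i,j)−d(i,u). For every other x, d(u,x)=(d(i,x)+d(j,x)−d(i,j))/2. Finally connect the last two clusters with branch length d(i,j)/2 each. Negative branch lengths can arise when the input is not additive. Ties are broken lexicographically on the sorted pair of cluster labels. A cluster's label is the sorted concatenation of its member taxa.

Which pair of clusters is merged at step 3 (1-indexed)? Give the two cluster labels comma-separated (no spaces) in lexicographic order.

A,CX

iteration 1: select E,P (d=3, Q=-208); attach at lengths (17/4, -5/4); label the merged cluster EP
  updated: d(A,EP)=61/2, d(C,EP)=26, d(EP,J)=22, d(EP,X)=45/2
iteration 2: select C,X (d=9, Q=-323/2); attach at lengths (109/12, -1/12); label the merged cluster CX
  updated: d(A,CX)=27, d(CX,EP)=79/4, d(CX,J)=25
iteration 3: select A,CX (d=27, Q=-445/4); attach at lengths (303/16, 129/16); label the merged cluster ACX
  updated: d(ACX,EP)=93/8, d(ACX,J)=17
iteration 4: select ACX,EP (d=93/8, Q=-405/8); attach at lengths (53/16, 133/16); label the merged cluster ACEPX
  updated: d(ACEPX,J)=219/16
iteration 5: select ACEPX,J (d=219/16); attach at lengths (219/32, 219/32); label the merged cluster ACEJPX
final tree: (((A:303/16,(C:109/12,X:-1/12):129/16):53/16,(E:17/4,P:-5/4):133/16):219/32,J:219/32)
total length: 1029/16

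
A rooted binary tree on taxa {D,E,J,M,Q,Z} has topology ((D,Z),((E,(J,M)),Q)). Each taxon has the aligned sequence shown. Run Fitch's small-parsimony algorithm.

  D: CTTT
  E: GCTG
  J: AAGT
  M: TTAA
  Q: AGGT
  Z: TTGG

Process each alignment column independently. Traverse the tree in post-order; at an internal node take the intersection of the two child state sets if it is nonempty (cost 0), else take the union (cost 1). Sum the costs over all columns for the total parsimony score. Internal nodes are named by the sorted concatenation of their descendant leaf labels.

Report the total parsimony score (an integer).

[col 0] DZ: children D:{C}, Z:{T} ∪→ {C,T}; cost 1
[col 0] JM: children J:{A}, M:{T} ∪→ {A,T}; cost 1
[col 0] EJM: children E:{G}, JM:{A,T} ∪→ {A,G,T}; cost 1
[col 0] EJMQ: children EJM:{A,G,T}, Q:{A} ∩→ {A}; cost 0
[col 0] DEJMQZ: children DZ:{C,T}, EJMQ:{A} ∪→ {A,C,T}; cost 1
[col 1] DZ: children D:{T}, Z:{T} ∩→ {T}; cost 0
[col 1] JM: children J:{A}, M:{T} ∪→ {A,T}; cost 1
[col 1] EJM: children E:{C}, JM:{A,T} ∪→ {A,C,T}; cost 1
[col 1] EJMQ: children EJM:{A,C,T}, Q:{G} ∪→ {A,C,G,T}; cost 1
[col 1] DEJMQZ: children DZ:{T}, EJMQ:{A,C,G,T} ∩→ {T}; cost 0
[col 2] DZ: children D:{T}, Z:{G} ∪→ {G,T}; cost 1
[col 2] JM: children J:{G}, M:{A} ∪→ {A,G}; cost 1
[col 2] EJM: children E:{T}, JM:{A,G} ∪→ {A,G,T}; cost 1
[col 2] EJMQ: children EJM:{A,G,T}, Q:{G} ∩→ {G}; cost 0
[col 2] DEJMQZ: children DZ:{G,T}, EJMQ:{G} ∩→ {G}; cost 0
[col 3] DZ: children D:{T}, Z:{G} ∪→ {G,T}; cost 1
[col 3] JM: children J:{T}, M:{A} ∪→ {A,T}; cost 1
[col 3] EJM: children E:{G}, JM:{A,T} ∪→ {A,G,T}; cost 1
[col 3] EJMQ: children EJM:{A,G,T}, Q:{T} ∩→ {T}; cost 0
[col 3] DEJMQZ: children DZ:{G,T}, EJMQ:{T} ∩→ {T}; cost 0
per-site changes: [4, 3, 3, 3]; total = 13

13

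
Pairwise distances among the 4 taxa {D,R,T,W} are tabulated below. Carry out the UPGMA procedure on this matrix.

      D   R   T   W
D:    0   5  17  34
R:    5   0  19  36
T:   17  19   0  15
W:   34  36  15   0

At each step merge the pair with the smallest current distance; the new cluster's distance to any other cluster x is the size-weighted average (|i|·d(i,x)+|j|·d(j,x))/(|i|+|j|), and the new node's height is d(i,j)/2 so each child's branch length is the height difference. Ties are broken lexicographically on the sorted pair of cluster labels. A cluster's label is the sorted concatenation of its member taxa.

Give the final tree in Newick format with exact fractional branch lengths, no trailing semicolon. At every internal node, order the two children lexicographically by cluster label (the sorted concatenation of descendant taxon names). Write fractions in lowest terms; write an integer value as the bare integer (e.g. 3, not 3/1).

step 1: merge (D,R) at d=5; branch lengths D→5/2, R→5/2; new cluster DR
  updated: d(DR,T)=18, d(DR,W)=35
step 2: merge (T,W) at d=15; branch lengths T→15/2, W→15/2; new cluster TW
  updated: d(DR,TW)=53/2
step 3: merge (DR,TW) at d=53/2; branch lengths DR→43/4, TW→23/4; new cluster DRTW
final tree: ((D:5/2,R:5/2):43/4,(T:15/2,W:15/2):23/4)
total length: 73/2

((D:5/2,R:5/2):43/4,(T:15/2,W:15/2):23/4)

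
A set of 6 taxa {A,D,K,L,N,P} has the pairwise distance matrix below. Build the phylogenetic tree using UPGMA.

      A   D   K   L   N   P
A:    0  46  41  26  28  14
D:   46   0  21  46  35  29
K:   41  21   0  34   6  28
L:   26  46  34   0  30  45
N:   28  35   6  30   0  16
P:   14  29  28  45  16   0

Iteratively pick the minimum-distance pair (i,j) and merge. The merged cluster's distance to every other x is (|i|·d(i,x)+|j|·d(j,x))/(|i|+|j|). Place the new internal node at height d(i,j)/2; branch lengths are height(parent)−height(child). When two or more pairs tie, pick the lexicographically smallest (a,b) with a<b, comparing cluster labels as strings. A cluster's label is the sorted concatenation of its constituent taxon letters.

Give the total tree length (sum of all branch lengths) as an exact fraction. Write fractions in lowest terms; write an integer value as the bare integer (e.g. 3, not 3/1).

step 1: merge (K,N) at d=6; branch lengths K→3, N→3; new cluster KN
  updated: d(A,KN)=69/2, d(D,KN)=28, d(KN,L)=32, d(KN,P)=22
step 2: merge (A,P) at d=14; branch lengths A→7, P→7; new cluster AP
  updated: d(AP,D)=75/2, d(AP,KN)=113/4, d(AP,L)=71/2
step 3: merge (D,KN) at d=28; branch lengths D→14, KN→11; new cluster DKN
  updated: d(AP,DKN)=94/3, d(DKN,L)=110/3
step 4: merge (AP,DKN) at d=94/3; branch lengths AP→26/3, DKN→5/3; new cluster ADKNP
  updated: d(ADKNP,L)=181/5
step 5: merge (ADKNP,L) at d=181/5; branch lengths ADKNP→73/30, L→181/10; new cluster ADKLNP
final tree: (((A:7,P:7):26/3,(D:14,(K:3,N:3):11):5/3):73/30,L:181/10)
total length: 1138/15

1138/15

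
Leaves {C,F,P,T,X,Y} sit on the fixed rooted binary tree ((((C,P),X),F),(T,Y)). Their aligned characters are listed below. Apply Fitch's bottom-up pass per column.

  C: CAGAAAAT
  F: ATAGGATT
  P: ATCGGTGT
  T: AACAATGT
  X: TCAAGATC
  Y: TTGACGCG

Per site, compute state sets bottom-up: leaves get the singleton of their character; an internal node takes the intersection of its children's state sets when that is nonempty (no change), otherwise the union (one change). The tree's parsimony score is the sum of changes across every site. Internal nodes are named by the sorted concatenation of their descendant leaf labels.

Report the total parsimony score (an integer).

[col 0] CP: children C:{C}, P:{A} ∪→ {A,C}; cost 1
[col 0] CPX: children CP:{A,C}, X:{T} ∪→ {A,C,T}; cost 1
[col 0] CFPX: children CPX:{A,C,T}, F:{A} ∩→ {A}; cost 0
[col 0] TY: children T:{A}, Y:{T} ∪→ {A,T}; cost 1
[col 0] CFPTXY: children CFPX:{A}, TY:{A,T} ∩→ {A}; cost 0
[col 1] CP: children C:{A}, P:{T} ∪→ {A,T}; cost 1
[col 1] CPX: children CP:{A,T}, X:{C} ∪→ {A,C,T}; cost 1
[col 1] CFPX: children CPX:{A,C,T}, F:{T} ∩→ {T}; cost 0
[col 1] TY: children T:{A}, Y:{T} ∪→ {A,T}; cost 1
[col 1] CFPTXY: children CFPX:{T}, TY:{A,T} ∩→ {T}; cost 0
[col 2] CP: children C:{G}, P:{C} ∪→ {C,G}; cost 1
[col 2] CPX: children CP:{C,G}, X:{A} ∪→ {A,C,G}; cost 1
[col 2] CFPX: children CPX:{A,C,G}, F:{A} ∩→ {A}; cost 0
[col 2] TY: children T:{C}, Y:{G} ∪→ {C,G}; cost 1
[col 2] CFPTXY: children CFPX:{A}, TY:{C,G} ∪→ {A,C,G}; cost 1
[col 3] CP: children C:{A}, P:{G} ∪→ {A,G}; cost 1
[col 3] CPX: children CP:{A,G}, X:{A} ∩→ {A}; cost 0
[col 3] CFPX: children CPX:{A}, F:{G} ∪→ {A,G}; cost 1
[col 3] TY: children T:{A}, Y:{A} ∩→ {A}; cost 0
[col 3] CFPTXY: children CFPX:{A,G}, TY:{A} ∩→ {A}; cost 0
[col 4] CP: children C:{A}, P:{G} ∪→ {A,G}; cost 1
[col 4] CPX: children CP:{A,G}, X:{G} ∩→ {G}; cost 0
[col 4] CFPX: children CPX:{G}, F:{G} ∩→ {G}; cost 0
[col 4] TY: children T:{A}, Y:{C} ∪→ {A,C}; cost 1
[col 4] CFPTXY: children CFPX:{G}, TY:{A,C} ∪→ {A,C,G}; cost 1
[col 5] CP: children C:{A}, P:{T} ∪→ {A,T}; cost 1
[col 5] CPX: children CP:{A,T}, X:{A} ∩→ {A}; cost 0
[col 5] CFPX: children CPX:{A}, F:{A} ∩→ {A}; cost 0
[col 5] TY: children T:{T}, Y:{G} ∪→ {G,T}; cost 1
[col 5] CFPTXY: children CFPX:{A}, TY:{G,T} ∪→ {A,G,T}; cost 1
[col 6] CP: children C:{A}, P:{G} ∪→ {A,G}; cost 1
[col 6] CPX: children CP:{A,G}, X:{T} ∪→ {A,G,T}; cost 1
[col 6] CFPX: children CPX:{A,G,T}, F:{T} ∩→ {T}; cost 0
[col 6] TY: children T:{G}, Y:{C} ∪→ {C,G}; cost 1
[col 6] CFPTXY: children CFPX:{T}, TY:{C,G} ∪→ {C,G,T}; cost 1
[col 7] CP: children C:{T}, P:{T} ∩→ {T}; cost 0
[col 7] CPX: children CP:{T}, X:{C} ∪→ {C,T}; cost 1
[col 7] CFPX: children CPX:{C,T}, F:{T} ∩→ {T}; cost 0
[col 7] TY: children T:{T}, Y:{G} ∪→ {G,T}; cost 1
[col 7] CFPTXY: children CFPX:{T}, TY:{G,T} ∩→ {T}; cost 0
per-site changes: [3, 3, 4, 2, 3, 3, 4, 2]; total = 24

24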